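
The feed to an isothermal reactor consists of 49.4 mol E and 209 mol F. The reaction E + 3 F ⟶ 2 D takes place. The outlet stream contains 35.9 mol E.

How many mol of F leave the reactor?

168 mol

For E: n = n₀ − 1ξ → 35.9 = 49.4 − 1ξ, giving ξ = 13.5 mol.
Outlet amounts (n = n₀ + ν ξ):
  E: 49.4 − 1(13.5) = 35.9
  F: 209 − 3(13.5) = 168.5
  D: 0 + 2(13.5) = 27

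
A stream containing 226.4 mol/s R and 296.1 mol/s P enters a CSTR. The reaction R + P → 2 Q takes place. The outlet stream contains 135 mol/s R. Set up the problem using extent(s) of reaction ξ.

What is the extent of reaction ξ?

ξ = 91.4 mol/s

For R: n = n₀ − 1ξ → 135 = 226.4 − 1ξ, giving ξ = 91.4 mol/s.
Outlet amounts (n = n₀ + ν ξ):
  R: 226.4 − 1(91.4) = 135
  P: 296.1 − 1(91.4) = 204.7
  Q: 0 + 2(91.4) = 182.8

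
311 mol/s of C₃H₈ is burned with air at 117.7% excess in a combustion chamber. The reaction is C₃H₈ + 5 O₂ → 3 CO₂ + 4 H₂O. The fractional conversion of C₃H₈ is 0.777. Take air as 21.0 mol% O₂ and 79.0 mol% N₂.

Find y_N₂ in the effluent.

Stoichiometric O₂ = 5 × 311 = 1555 mol/s; O₂ fed = 1555 × 2.177 = 3385 mol/s.
N₂ fed = 3385 × 79/21 = 12730 mol/s.
Fuel reacted = 0.777 × 311 → ξ = 241.6 mol/s.
Outlet (n = n₀ + ν ξ):
  C₃H₈: 311 − 1(241.6) = 69.35
  O₂: 3385 − 5(241.6) = 2177
  N₂: 12730 (inert)
  CO₂: 0 + 3(241.6) = 724.9
  H₂O: 0 + 4(241.6) = 966.6
Total out = 16670 mol/s; y_N₂ = 12730 / 16670 = 0.7638.

0.764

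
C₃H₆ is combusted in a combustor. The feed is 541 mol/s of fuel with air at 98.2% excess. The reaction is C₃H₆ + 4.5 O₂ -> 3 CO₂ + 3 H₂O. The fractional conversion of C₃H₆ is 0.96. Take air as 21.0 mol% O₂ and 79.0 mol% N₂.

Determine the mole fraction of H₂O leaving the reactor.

0.0655

Stoichiometric O₂ = 4.5 × 541 = 2434 mol/s; O₂ fed = 2434 × 1.982 = 4825 mol/s.
N₂ fed = 4825 × 79/21 = 18150 mol/s.
Fuel reacted = 0.96 × 541 → ξ = 519.4 mol/s.
Outlet (n = n₀ + ν ξ):
  C₃H₆: 541 − 1(519.4) = 21.64
  O₂: 4825 − 4.5(519.4) = 2488
  N₂: 18150 (inert)
  CO₂: 0 + 3(519.4) = 1558
  H₂O: 0 + 3(519.4) = 1558
Total out = 23780 mol/s; y_H₂O = 1558 / 23780 = 0.06553.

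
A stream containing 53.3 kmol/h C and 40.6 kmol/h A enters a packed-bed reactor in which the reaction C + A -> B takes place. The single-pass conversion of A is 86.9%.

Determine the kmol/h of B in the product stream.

A reacted = 0.869 × 40.6 = 35.28 kmol/h; ν_A = −1, so ξ = 35.28/1 = 35.28 kmol/h.
Outlet amounts (n = n₀ + ν ξ):
  C: 53.3 − 1(35.28) = 18.02
  A: 40.6 − 1(35.28) = 5.319
  B: 0 + 1(35.28) = 35.28

35.3 kmol/h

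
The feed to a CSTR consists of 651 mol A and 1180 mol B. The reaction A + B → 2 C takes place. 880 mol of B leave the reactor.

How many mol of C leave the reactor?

For B: n = n₀ − 1ξ → 880 = 1180 − 1ξ, giving ξ = 300 mol.
Outlet amounts (n = n₀ + ν ξ):
  A: 651 − 1(300) = 351
  B: 1180 − 1(300) = 880
  C: 0 + 2(300) = 600

600 mol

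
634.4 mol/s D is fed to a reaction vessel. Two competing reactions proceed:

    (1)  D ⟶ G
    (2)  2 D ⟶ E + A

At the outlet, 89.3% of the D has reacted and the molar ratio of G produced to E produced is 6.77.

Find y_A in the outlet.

0.102

Conversion of D: D consumed = 0.893 × 634.4 = 566.5 mol/s = 1ξ₁ + 2ξ₂.
Selectivity: 1ξ₁ / (1ξ₂) = 6.77 → ξ₁ = 6.77 ξ₂.
Substitute: (1·6.77 + 2) ξ₂ = 566.5 → ξ₂ = 64.6 mol/s, ξ₁ = 437.3 mol/s.
Outlet amounts (n = n₀ + Σ ν·ξ):
  D: 634.4 − 1(437.3) − 2(64.6) = 67.88
  G: 0 + 1(437.3) = 437.3
  E: 0 + 1(64.6) = 64.6
  A: 0 + 1(64.6) = 64.6
Total out = 634.4 mol/s; y_A = 64.6 / 634.4 = 0.1018.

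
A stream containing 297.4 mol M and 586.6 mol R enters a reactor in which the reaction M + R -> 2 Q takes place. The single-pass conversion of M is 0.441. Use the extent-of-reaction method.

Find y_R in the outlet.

M reacted = 0.441 × 297.4 = 131.2 mol; ν_M = −1, so ξ = 131.2/1 = 131.2 mol.
Outlet amounts (n = n₀ + ν ξ):
  M: 297.4 − 1(131.2) = 166.2
  R: 586.6 − 1(131.2) = 455.4
  Q: 0 + 2(131.2) = 262.3
Total out = 884 mol; y_R = 455.4 / 884 = 0.5152.

0.515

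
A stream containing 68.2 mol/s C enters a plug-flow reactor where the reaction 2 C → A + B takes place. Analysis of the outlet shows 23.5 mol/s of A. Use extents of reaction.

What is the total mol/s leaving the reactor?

For A: n = n₀ + 1ξ → 23.5 = 0 + 1ξ, giving ξ = 23.5 mol/s.
Outlet amounts (n = n₀ + ν ξ):
  C: 68.2 − 2(23.5) = 21.2
  A: 0 + 1(23.5) = 23.5
  B: 0 + 1(23.5) = 23.5
Total out = 21.2 + 23.5 + 23.5 = 68.2 mol/s.

68.2 mol/s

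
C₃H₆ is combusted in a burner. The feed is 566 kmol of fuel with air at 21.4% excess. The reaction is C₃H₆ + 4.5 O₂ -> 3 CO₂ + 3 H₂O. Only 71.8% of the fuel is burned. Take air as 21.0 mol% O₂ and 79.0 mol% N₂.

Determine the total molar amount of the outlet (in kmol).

Stoichiometric O₂ = 4.5 × 566 = 2547 kmol; O₂ fed = 2547 × 1.214 = 3092 kmol.
N₂ fed = 3092 × 79/21 = 11630 kmol.
Fuel reacted = 0.718 × 566 → ξ = 406.4 kmol.
Outlet (n = n₀ + ν ξ):
  C₃H₆: 566 − 1(406.4) = 159.6
  O₂: 3092 − 4.5(406.4) = 1263
  N₂: 11630 (inert)
  CO₂: 0 + 3(406.4) = 1219
  H₂O: 0 + 3(406.4) = 1219
Total out = 159.6 + 1263 + 11630 + 1219 + 1219 = 15490 kmol.

15500 kmol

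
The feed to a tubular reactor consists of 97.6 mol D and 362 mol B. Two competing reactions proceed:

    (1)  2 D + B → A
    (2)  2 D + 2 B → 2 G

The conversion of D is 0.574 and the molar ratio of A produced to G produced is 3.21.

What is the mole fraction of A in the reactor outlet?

0.0601

Conversion of D: D consumed = 0.574 × 97.6 = 56.02 mol = 2ξ₁ + 2ξ₂.
Selectivity: 1ξ₁ / (2ξ₂) = 3.21 → ξ₁ = 6.42 ξ₂.
Substitute: (2·6.42 + 2) ξ₂ = 56.02 → ξ₂ = 3.775 mol, ξ₁ = 24.24 mol.
Outlet amounts (n = n₀ + Σ ν·ξ):
  D: 97.6 − 2(24.24) − 2(3.775) = 41.58
  B: 362 − 1(24.24) − 2(3.775) = 330.2
  A: 0 + 1(24.24) = 24.24
  G: 0 + 2(3.775) = 7.55
Total out = 403.6 mol; y_A = 24.24 / 403.6 = 0.06005.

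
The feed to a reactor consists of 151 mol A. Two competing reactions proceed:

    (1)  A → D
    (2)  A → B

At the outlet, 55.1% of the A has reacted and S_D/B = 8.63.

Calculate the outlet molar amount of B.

8.64 mol

Conversion of A: A consumed = 0.551 × 151 = 83.2 mol = 1ξ₁ + 1ξ₂.
Selectivity: 1ξ₁ / (1ξ₂) = 8.63 → ξ₁ = 8.63 ξ₂.
Substitute: (1·8.63 + 1) ξ₂ = 83.2 → ξ₂ = 8.64 mol, ξ₁ = 74.56 mol.
Outlet amounts (n = n₀ + Σ ν·ξ):
  A: 151 − 1(74.56) − 1(8.64) = 67.8
  D: 0 + 1(74.56) = 74.56
  B: 0 + 1(8.64) = 8.64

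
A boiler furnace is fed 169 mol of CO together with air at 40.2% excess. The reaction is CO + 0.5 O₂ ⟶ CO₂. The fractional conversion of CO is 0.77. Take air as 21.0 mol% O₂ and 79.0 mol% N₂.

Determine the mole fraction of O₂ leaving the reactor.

Stoichiometric O₂ = 0.5 × 169 = 84.5 mol; O₂ fed = 84.5 × 1.402 = 118.5 mol.
N₂ fed = 118.5 × 79/21 = 445.7 mol.
Fuel reacted = 0.77 × 169 → ξ = 130.1 mol.
Outlet (n = n₀ + ν ξ):
  CO: 169 − 1(130.1) = 38.87
  O₂: 118.5 − 0.5(130.1) = 53.4
  N₂: 445.7 (inert)
  CO₂: 0 + 1(130.1) = 130.1
Total out = 668.1 mol; y_O₂ = 53.4 / 668.1 = 0.07994.

0.0799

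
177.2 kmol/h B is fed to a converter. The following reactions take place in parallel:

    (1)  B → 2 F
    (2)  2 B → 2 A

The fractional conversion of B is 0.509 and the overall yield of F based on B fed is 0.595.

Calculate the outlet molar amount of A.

37.5 kmol/h

Yield of F: 2ξ₁ / 177.2 = 0.595 → ξ₁ = 52.72 kmol/h.
Conversion of B: 1ξ₁ + 2ξ₂ = 0.509 × 177.2 = 90.19 → ξ₂ = 18.74 kmol/h.
Outlet amounts (n = n₀ + Σ ν·ξ):
  B: 177.2 − 1(52.72) − 2(18.74) = 87.01
  F: 0 + 2(52.72) = 105.4
  A: 0 + 2(18.74) = 37.48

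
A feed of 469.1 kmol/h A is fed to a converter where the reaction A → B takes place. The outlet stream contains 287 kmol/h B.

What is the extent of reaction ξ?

For B: n = n₀ + 1ξ → 287 = 0 + 1ξ, giving ξ = 287 kmol/h.
Outlet amounts (n = n₀ + ν ξ):
  A: 469.1 − 1(287) = 182.1
  B: 0 + 1(287) = 287

ξ = 287 kmol/h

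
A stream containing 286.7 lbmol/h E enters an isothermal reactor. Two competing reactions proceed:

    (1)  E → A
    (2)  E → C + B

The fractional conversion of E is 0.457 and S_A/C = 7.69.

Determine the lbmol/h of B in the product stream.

15.1 lbmol/h

Conversion of E: E consumed = 0.457 × 286.7 = 131 lbmol/h = 1ξ₁ + 1ξ₂.
Selectivity: 1ξ₁ / (1ξ₂) = 7.69 → ξ₁ = 7.69 ξ₂.
Substitute: (1·7.69 + 1) ξ₂ = 131 → ξ₂ = 15.08 lbmol/h, ξ₁ = 115.9 lbmol/h.
Outlet amounts (n = n₀ + Σ ν·ξ):
  E: 286.7 − 1(115.9) − 1(15.08) = 155.7
  A: 0 + 1(115.9) = 115.9
  C: 0 + 1(15.08) = 15.08
  B: 0 + 1(15.08) = 15.08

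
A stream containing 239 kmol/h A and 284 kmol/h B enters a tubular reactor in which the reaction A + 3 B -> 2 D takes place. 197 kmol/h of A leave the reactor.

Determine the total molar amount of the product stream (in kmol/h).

439 kmol/h

For A: n = n₀ − 1ξ → 197 = 239 − 1ξ, giving ξ = 42 kmol/h.
Outlet amounts (n = n₀ + ν ξ):
  A: 239 − 1(42) = 197
  B: 284 − 3(42) = 158
  D: 0 + 2(42) = 84
Total out = 197 + 158 + 84 = 439 kmol/h.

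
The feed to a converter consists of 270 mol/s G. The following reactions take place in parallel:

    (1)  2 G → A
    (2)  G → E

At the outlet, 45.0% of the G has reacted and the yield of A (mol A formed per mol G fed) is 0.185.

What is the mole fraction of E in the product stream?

Yield of A: 1ξ₁ / 270 = 0.185 → ξ₁ = 49.95 mol/s.
Conversion of G: 2ξ₁ + 1ξ₂ = 0.45 × 270 = 121.5 → ξ₂ = 21.6 mol/s.
Outlet amounts (n = n₀ + Σ ν·ξ):
  G: 270 − 2(49.95) − 1(21.6) = 148.5
  A: 0 + 1(49.95) = 49.95
  E: 0 + 1(21.6) = 21.6
Total out = 220.1 mol/s; y_E = 21.6 / 220.1 = 0.09816.

0.0982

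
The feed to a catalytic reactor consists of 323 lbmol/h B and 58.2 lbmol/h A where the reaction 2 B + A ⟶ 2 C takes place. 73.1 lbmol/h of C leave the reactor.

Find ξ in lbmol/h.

ξ = 36.5 lbmol/h

For C: n = n₀ + 2ξ → 73.1 = 0 + 2ξ, giving ξ = 36.55 lbmol/h.
Outlet amounts (n = n₀ + ν ξ):
  B: 323 − 2(36.55) = 249.9
  A: 58.2 − 1(36.55) = 21.65
  C: 0 + 2(36.55) = 73.1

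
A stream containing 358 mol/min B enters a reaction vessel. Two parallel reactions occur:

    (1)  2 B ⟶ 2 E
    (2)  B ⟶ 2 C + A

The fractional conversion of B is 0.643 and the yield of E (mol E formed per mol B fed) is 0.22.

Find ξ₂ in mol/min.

ξ₂ = 151 mol/min

Yield of E: 2ξ₁ / 358 = 0.22 → ξ₁ = 39.38 mol/min.
Conversion of B: 2ξ₁ + 1ξ₂ = 0.643 × 358 = 230.2 → ξ₂ = 151.4 mol/min.
Outlet amounts (n = n₀ + Σ ν·ξ):
  B: 358 − 2(39.38) − 1(151.4) = 127.8
  E: 0 + 2(39.38) = 78.76
  C: 0 + 2(151.4) = 302.9
  A: 0 + 1(151.4) = 151.4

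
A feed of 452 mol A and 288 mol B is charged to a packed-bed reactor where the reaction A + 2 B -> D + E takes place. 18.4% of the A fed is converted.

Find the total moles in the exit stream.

A reacted = 0.184 × 452 = 83.17 mol; ν_A = −1, so ξ = 83.17/1 = 83.17 mol.
Outlet amounts (n = n₀ + ν ξ):
  A: 452 − 1(83.17) = 368.8
  B: 288 − 2(83.17) = 121.7
  D: 0 + 1(83.17) = 83.17
  E: 0 + 1(83.17) = 83.17
Total out = 368.8 + 121.7 + 83.17 + 83.17 = 656.8 mol.

657 mol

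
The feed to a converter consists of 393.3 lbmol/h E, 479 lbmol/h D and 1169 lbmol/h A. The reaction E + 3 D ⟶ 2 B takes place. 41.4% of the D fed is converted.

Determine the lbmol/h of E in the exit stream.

D reacted = 0.414 × 479 = 198.3 lbmol/h; ν_D = −3, so ξ = 198.3/3 = 66.1 lbmol/h.
Outlet amounts (n = n₀ + ν ξ):
  E: 393.3 − 1(66.1) = 327.2
  D: 479 − 3(66.1) = 280.7
  B: 0 + 2(66.1) = 132.2
  A: 1169 (inert)

327 lbmol/h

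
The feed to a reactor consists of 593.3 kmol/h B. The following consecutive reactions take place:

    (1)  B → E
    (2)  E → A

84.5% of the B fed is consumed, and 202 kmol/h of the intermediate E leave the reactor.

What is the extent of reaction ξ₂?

Conversion of B: B consumed = 1ξ₁ = 0.845 × 593.3 → ξ₁ = 501.3 kmol/h.
E balance: n_E = 0 + 1ξ₁ − 1ξ₂ = 202 → ξ₂ = (1·501.3 − 202)/1 = 299.3 kmol/h.
Outlet amounts (n = n₀ + Σ ν·ξ):
  B: 593.3 − 1(501.3) = 91.96
  E: 0 + 1(501.3) − 1(299.3) = 202
  A: 0 + 1(299.3) = 299.3

ξ₂ = 299 kmol/h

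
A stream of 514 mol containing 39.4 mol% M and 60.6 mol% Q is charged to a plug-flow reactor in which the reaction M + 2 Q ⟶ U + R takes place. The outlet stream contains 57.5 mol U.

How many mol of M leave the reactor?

145 mol

For U: n = n₀ + 1ξ → 57.5 = 0 + 1ξ, giving ξ = 57.5 mol.
Outlet amounts (n = n₀ + ν ξ):
  M: 202.5 − 1(57.5) = 145
  Q: 311.5 − 2(57.5) = 196.5
  U: 0 + 1(57.5) = 57.5
  R: 0 + 1(57.5) = 57.5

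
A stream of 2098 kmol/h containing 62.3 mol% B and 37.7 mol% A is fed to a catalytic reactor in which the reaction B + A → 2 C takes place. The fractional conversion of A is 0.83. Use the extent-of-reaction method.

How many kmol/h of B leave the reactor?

A reacted = 0.83 × 790.9 = 656.5 kmol/h; ν_A = −1, so ξ = 656.5/1 = 656.5 kmol/h.
Outlet amounts (n = n₀ + ν ξ):
  B: 1307 − 1(656.5) = 650.6
  A: 790.9 − 1(656.5) = 134.5
  C: 0 + 2(656.5) = 1313

651 kmol/h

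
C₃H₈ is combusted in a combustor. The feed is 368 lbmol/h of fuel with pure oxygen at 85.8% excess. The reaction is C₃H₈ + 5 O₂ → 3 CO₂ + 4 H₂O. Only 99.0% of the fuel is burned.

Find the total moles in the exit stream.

4150 lbmol/h

Stoichiometric O₂ = 5 × 368 = 1840 lbmol/h; O₂ fed = 1840 × 1.858 = 3419 lbmol/h.
Fuel reacted = 0.99 × 368 → ξ = 364.3 lbmol/h.
Outlet (n = n₀ + ν ξ):
  C₃H₈: 368 − 1(364.3) = 3.68
  O₂: 3419 − 5(364.3) = 1597
  CO₂: 0 + 3(364.3) = 1093
  H₂O: 0 + 4(364.3) = 1457
Total out = 3.68 + 1597 + 1093 + 1457 = 4151 lbmol/h.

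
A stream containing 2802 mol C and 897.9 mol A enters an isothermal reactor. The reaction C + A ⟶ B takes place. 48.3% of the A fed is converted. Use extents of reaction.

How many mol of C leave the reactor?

2370 mol

A reacted = 0.483 × 897.9 = 433.7 mol; ν_A = −1, so ξ = 433.7/1 = 433.7 mol.
Outlet amounts (n = n₀ + ν ξ):
  C: 2802 − 1(433.7) = 2368
  A: 897.9 − 1(433.7) = 464.2
  B: 0 + 1(433.7) = 433.7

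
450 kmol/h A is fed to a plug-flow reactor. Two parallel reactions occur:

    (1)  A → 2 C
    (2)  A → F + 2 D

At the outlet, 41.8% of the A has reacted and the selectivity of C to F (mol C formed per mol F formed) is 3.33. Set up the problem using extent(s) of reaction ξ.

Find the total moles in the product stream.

709 kmol/h

Conversion of A: A consumed = 0.418 × 450 = 188.1 kmol/h = 1ξ₁ + 1ξ₂.
Selectivity: 2ξ₁ / (1ξ₂) = 3.33 → ξ₁ = 1.665 ξ₂.
Substitute: (1·1.665 + 1) ξ₂ = 188.1 → ξ₂ = 70.58 kmol/h, ξ₁ = 117.5 kmol/h.
Outlet amounts (n = n₀ + Σ ν·ξ):
  A: 450 − 1(117.5) − 1(70.58) = 261.9
  C: 0 + 2(117.5) = 235
  F: 0 + 1(70.58) = 70.58
  D: 0 + 2(70.58) = 141.2
Total out = 261.9 + 235 + 70.58 + 141.2 = 708.7 kmol/h.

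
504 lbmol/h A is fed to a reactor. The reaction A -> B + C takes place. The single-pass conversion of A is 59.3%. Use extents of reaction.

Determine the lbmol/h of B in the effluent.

A reacted = 0.593 × 504 = 298.9 lbmol/h; ν_A = −1, so ξ = 298.9/1 = 298.9 lbmol/h.
Outlet amounts (n = n₀ + ν ξ):
  A: 504 − 1(298.9) = 205.1
  B: 0 + 1(298.9) = 298.9
  C: 0 + 1(298.9) = 298.9

299 lbmol/h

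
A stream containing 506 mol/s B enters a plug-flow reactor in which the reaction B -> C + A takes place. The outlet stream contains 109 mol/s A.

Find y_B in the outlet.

For A: n = n₀ + 1ξ → 109 = 0 + 1ξ, giving ξ = 109 mol/s.
Outlet amounts (n = n₀ + ν ξ):
  B: 506 − 1(109) = 397
  C: 0 + 1(109) = 109
  A: 0 + 1(109) = 109
Total out = 615 mol/s; y_B = 397 / 615 = 0.6455.

0.646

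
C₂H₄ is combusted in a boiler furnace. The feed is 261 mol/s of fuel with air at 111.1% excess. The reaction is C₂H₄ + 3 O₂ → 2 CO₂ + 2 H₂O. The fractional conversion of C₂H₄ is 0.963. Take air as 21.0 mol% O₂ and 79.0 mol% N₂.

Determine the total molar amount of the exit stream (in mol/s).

8130 mol/s

Stoichiometric O₂ = 3 × 261 = 783 mol/s; O₂ fed = 783 × 2.111 = 1653 mol/s.
N₂ fed = 1653 × 79/21 = 6218 mol/s.
Fuel reacted = 0.963 × 261 → ξ = 251.3 mol/s.
Outlet (n = n₀ + ν ξ):
  C₂H₄: 261 − 1(251.3) = 9.657
  O₂: 1653 − 3(251.3) = 898.9
  N₂: 6218 (inert)
  CO₂: 0 + 2(251.3) = 502.7
  H₂O: 0 + 2(251.3) = 502.7
Total out = 9.657 + 898.9 + 6218 + 502.7 + 502.7 = 8132 mol/s.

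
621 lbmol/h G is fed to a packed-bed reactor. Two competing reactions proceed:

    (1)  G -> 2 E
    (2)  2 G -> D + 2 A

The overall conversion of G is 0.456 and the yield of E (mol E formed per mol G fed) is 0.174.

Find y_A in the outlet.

0.29

Yield of E: 2ξ₁ / 621 = 0.174 → ξ₁ = 54.03 lbmol/h.
Conversion of G: 1ξ₁ + 2ξ₂ = 0.456 × 621 = 283.2 → ξ₂ = 114.6 lbmol/h.
Outlet amounts (n = n₀ + Σ ν·ξ):
  G: 621 − 1(54.03) − 2(114.6) = 337.8
  E: 0 + 2(54.03) = 108.1
  D: 0 + 1(114.6) = 114.6
  A: 0 + 2(114.6) = 229.1
Total out = 789.6 lbmol/h; y_A = 229.1 / 789.6 = 0.2902.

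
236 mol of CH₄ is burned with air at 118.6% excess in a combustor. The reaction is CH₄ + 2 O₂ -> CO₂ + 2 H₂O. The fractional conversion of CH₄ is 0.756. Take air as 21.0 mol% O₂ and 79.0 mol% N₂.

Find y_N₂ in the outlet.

0.754

Stoichiometric O₂ = 2 × 236 = 472 mol; O₂ fed = 472 × 2.186 = 1032 mol.
N₂ fed = 1032 × 79/21 = 3882 mol.
Fuel reacted = 0.756 × 236 → ξ = 178.4 mol.
Outlet (n = n₀ + ν ξ):
  CH₄: 236 − 1(178.4) = 57.58
  O₂: 1032 − 2(178.4) = 675
  N₂: 3882 (inert)
  CO₂: 0 + 1(178.4) = 178.4
  H₂O: 0 + 2(178.4) = 356.8
Total out = 5149 mol; y_N₂ = 3882 / 5149 = 0.7538.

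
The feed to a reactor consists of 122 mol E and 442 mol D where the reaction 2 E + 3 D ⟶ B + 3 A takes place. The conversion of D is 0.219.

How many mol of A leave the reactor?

D reacted = 0.219 × 442 = 96.8 mol; ν_D = −3, so ξ = 96.8/3 = 32.27 mol.
Outlet amounts (n = n₀ + ν ξ):
  E: 122 − 2(32.27) = 57.47
  D: 442 − 3(32.27) = 345.2
  B: 0 + 1(32.27) = 32.27
  A: 0 + 3(32.27) = 96.8

96.8 mol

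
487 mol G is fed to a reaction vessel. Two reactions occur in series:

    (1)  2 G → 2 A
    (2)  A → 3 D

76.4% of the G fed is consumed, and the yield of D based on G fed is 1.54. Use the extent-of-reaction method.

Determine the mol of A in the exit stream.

122 mol

Conversion of G: G consumed = 2ξ₁ = 0.764 × 487 → ξ₁ = 186 mol.
Yield of D: 3ξ₂ / 487 = 1.54 → ξ₂ = 250 mol.
Outlet amounts (n = n₀ + Σ ν·ξ):
  G: 487 − 2(186) = 114.9
  A: 0 + 2(186) − 1(250) = 122.1
  D: 0 + 3(250) = 750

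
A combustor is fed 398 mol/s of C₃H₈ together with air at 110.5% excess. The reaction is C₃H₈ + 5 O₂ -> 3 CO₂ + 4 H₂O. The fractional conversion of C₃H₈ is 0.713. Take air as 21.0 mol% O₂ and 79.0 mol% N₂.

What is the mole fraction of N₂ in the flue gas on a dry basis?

Stoichiometric O₂ = 5 × 398 = 1990 mol/s; O₂ fed = 1990 × 2.105 = 4189 mol/s.
N₂ fed = 4189 × 79/21 = 15760 mol/s.
Fuel reacted = 0.713 × 398 → ξ = 283.8 mol/s.
Outlet (n = n₀ + ν ξ):
  C₃H₈: 398 − 1(283.8) = 114.2
  O₂: 4189 − 5(283.8) = 2770
  N₂: 15760 (inert)
  CO₂: 0 + 3(283.8) = 851.3
  H₂O: 0 + 4(283.8) = 1135
Dry total = 19490 mol/s; y_N₂ (dry) = 15760 / 19490 = 0.8084.

0.808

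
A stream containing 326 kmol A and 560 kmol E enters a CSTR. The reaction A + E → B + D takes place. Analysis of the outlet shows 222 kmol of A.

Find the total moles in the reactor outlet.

886 kmol

For A: n = n₀ − 1ξ → 222 = 326 − 1ξ, giving ξ = 104 kmol.
Outlet amounts (n = n₀ + ν ξ):
  A: 326 − 1(104) = 222
  E: 560 − 1(104) = 456
  B: 0 + 1(104) = 104
  D: 0 + 1(104) = 104
Total out = 222 + 456 + 104 + 104 = 886 kmol.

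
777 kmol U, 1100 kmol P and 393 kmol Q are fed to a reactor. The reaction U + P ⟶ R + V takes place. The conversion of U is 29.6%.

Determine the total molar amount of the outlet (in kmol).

U reacted = 0.296 × 777 = 230 kmol; ν_U = −1, so ξ = 230/1 = 230 kmol.
Outlet amounts (n = n₀ + ν ξ):
  U: 777 − 1(230) = 547
  P: 1100 − 1(230) = 870
  R: 0 + 1(230) = 230
  V: 0 + 1(230) = 230
  Q: 393 (inert)
Total out = 547 + 870 + 230 + 230 + 393 = 2270 kmol.

2270 kmol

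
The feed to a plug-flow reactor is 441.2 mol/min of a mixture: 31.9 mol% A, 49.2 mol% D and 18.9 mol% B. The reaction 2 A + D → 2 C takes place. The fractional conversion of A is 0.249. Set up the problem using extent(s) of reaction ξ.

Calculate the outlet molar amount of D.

A reacted = 0.249 × 140.7 = 35.04 mol/min; ν_A = −2, so ξ = 35.04/2 = 17.52 mol/min.
Outlet amounts (n = n₀ + ν ξ):
  A: 140.7 − 2(17.52) = 105.7
  D: 217.1 − 1(17.52) = 199.5
  C: 0 + 2(17.52) = 35.04
  B: 83.39 (inert)

200 mol/min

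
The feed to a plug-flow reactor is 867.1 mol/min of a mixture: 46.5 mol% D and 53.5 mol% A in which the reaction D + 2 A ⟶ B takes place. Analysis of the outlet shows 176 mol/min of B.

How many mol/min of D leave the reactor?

For B: n = n₀ + 1ξ → 176 = 0 + 1ξ, giving ξ = 176 mol/min.
Outlet amounts (n = n₀ + ν ξ):
  D: 403.2 − 1(176) = 227.2
  A: 463.9 − 2(176) = 111.9
  B: 0 + 1(176) = 176

227 mol/min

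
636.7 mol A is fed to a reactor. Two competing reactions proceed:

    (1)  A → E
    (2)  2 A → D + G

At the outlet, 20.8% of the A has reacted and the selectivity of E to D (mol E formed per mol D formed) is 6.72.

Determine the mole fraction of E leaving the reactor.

0.16

Conversion of A: A consumed = 0.208 × 636.7 = 132.4 mol = 1ξ₁ + 2ξ₂.
Selectivity: 1ξ₁ / (1ξ₂) = 6.72 → ξ₁ = 6.72 ξ₂.
Substitute: (1·6.72 + 2) ξ₂ = 132.4 → ξ₂ = 15.19 mol, ξ₁ = 102.1 mol.
Outlet amounts (n = n₀ + Σ ν·ξ):
  A: 636.7 − 1(102.1) − 2(15.19) = 504.3
  E: 0 + 1(102.1) = 102.1
  D: 0 + 1(15.19) = 15.19
  G: 0 + 1(15.19) = 15.19
Total out = 636.7 mol; y_E = 102.1 / 636.7 = 0.1603.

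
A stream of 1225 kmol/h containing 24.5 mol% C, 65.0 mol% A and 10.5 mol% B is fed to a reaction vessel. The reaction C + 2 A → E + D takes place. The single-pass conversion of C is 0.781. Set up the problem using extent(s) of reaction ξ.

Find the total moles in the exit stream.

991 kmol/h

C reacted = 0.781 × 300.1 = 234.4 kmol/h; ν_C = −1, so ξ = 234.4/1 = 234.4 kmol/h.
Outlet amounts (n = n₀ + ν ξ):
  C: 300.1 − 1(234.4) = 65.73
  A: 796.2 − 2(234.4) = 327.5
  E: 0 + 1(234.4) = 234.4
  D: 0 + 1(234.4) = 234.4
  B: 128.6 (inert)
Total out = 65.73 + 327.5 + 234.4 + 234.4 + 128.6 = 990.6 kmol/h.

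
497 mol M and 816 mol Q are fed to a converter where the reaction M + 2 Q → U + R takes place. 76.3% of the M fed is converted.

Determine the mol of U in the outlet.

M reacted = 0.763 × 497 = 379.2 mol; ν_M = −1, so ξ = 379.2/1 = 379.2 mol.
Outlet amounts (n = n₀ + ν ξ):
  M: 497 − 1(379.2) = 117.8
  Q: 816 − 2(379.2) = 57.58
  U: 0 + 1(379.2) = 379.2
  R: 0 + 1(379.2) = 379.2

379 mol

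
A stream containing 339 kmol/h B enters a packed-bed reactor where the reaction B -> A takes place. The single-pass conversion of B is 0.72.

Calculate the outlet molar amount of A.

B reacted = 0.72 × 339 = 244.1 kmol/h; ν_B = −1, so ξ = 244.1/1 = 244.1 kmol/h.
Outlet amounts (n = n₀ + ν ξ):
  B: 339 − 1(244.1) = 94.92
  A: 0 + 1(244.1) = 244.1

244 kmol/h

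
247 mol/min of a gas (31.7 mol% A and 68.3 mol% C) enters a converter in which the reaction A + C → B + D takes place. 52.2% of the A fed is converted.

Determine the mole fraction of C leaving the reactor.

0.518

A reacted = 0.522 × 78.3 = 40.87 mol/min; ν_A = −1, so ξ = 40.87/1 = 40.87 mol/min.
Outlet amounts (n = n₀ + ν ξ):
  A: 78.3 − 1(40.87) = 37.43
  C: 168.7 − 1(40.87) = 127.8
  B: 0 + 1(40.87) = 40.87
  D: 0 + 1(40.87) = 40.87
Total out = 247 mol/min; y_C = 127.8 / 247 = 0.5175.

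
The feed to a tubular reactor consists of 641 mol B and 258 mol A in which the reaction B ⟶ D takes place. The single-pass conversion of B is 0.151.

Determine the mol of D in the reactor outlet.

96.8 mol

B reacted = 0.151 × 641 = 96.79 mol; ν_B = −1, so ξ = 96.79/1 = 96.79 mol.
Outlet amounts (n = n₀ + ν ξ):
  B: 641 − 1(96.79) = 544.2
  D: 0 + 1(96.79) = 96.79
  A: 258 (inert)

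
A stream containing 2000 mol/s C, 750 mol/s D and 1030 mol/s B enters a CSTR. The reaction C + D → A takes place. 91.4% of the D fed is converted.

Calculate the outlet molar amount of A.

686 mol/s

D reacted = 0.914 × 750 = 685.5 mol/s; ν_D = −1, so ξ = 685.5/1 = 685.5 mol/s.
Outlet amounts (n = n₀ + ν ξ):
  C: 2000 − 1(685.5) = 1314
  D: 750 − 1(685.5) = 64.5
  A: 0 + 1(685.5) = 685.5
  B: 1030 (inert)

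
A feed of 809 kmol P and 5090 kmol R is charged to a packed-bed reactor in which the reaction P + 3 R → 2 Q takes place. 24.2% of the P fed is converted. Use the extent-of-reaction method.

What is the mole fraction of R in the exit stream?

P reacted = 0.242 × 809 = 195.8 kmol; ν_P = −1, so ξ = 195.8/1 = 195.8 kmol.
Outlet amounts (n = n₀ + ν ξ):
  P: 809 − 1(195.8) = 613.2
  R: 5090 − 3(195.8) = 4503
  Q: 0 + 2(195.8) = 391.6
Total out = 5507 kmol; y_R = 4503 / 5507 = 0.8176.

0.818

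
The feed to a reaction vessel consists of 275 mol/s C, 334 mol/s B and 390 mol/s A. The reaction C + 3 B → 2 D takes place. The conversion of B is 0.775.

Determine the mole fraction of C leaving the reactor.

B reacted = 0.775 × 334 = 258.9 mol/s; ν_B = −3, so ξ = 258.9/3 = 86.28 mol/s.
Outlet amounts (n = n₀ + ν ξ):
  C: 275 − 1(86.28) = 188.7
  B: 334 − 3(86.28) = 75.15
  D: 0 + 2(86.28) = 172.6
  A: 390 (inert)
Total out = 826.4 mol/s; y_C = 188.7 / 826.4 = 0.2284.

0.228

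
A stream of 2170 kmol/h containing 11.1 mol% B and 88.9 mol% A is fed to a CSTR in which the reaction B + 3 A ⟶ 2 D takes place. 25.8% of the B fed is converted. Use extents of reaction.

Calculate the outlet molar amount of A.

1740 kmol/h

B reacted = 0.258 × 240.9 = 62.14 kmol/h; ν_B = −1, so ξ = 62.14/1 = 62.14 kmol/h.
Outlet amounts (n = n₀ + ν ξ):
  B: 240.9 − 1(62.14) = 178.7
  A: 1929 − 3(62.14) = 1743
  D: 0 + 2(62.14) = 124.3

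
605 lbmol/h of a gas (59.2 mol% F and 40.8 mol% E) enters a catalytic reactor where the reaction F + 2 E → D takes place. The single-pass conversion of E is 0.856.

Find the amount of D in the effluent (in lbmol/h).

E reacted = 0.856 × 246.8 = 211.3 lbmol/h; ν_E = −2, so ξ = 211.3/2 = 105.6 lbmol/h.
Outlet amounts (n = n₀ + ν ξ):
  F: 358.2 − 1(105.6) = 252.5
  E: 246.8 − 2(105.6) = 35.54
  D: 0 + 1(105.6) = 105.6

106 lbmol/h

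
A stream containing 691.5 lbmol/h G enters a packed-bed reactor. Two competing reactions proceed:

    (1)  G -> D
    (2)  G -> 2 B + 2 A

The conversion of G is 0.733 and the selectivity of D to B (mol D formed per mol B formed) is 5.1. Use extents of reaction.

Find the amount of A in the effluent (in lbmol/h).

Conversion of G: G consumed = 0.733 × 691.5 = 506.9 lbmol/h = 1ξ₁ + 1ξ₂.
Selectivity: 1ξ₁ / (2ξ₂) = 5.1 → ξ₁ = 10.2 ξ₂.
Substitute: (1·10.2 + 1) ξ₂ = 506.9 → ξ₂ = 45.26 lbmol/h, ξ₁ = 461.6 lbmol/h.
Outlet amounts (n = n₀ + Σ ν·ξ):
  G: 691.5 − 1(461.6) − 1(45.26) = 184.6
  D: 0 + 1(461.6) = 461.6
  B: 0 + 2(45.26) = 90.51
  A: 0 + 2(45.26) = 90.51

90.5 lbmol/h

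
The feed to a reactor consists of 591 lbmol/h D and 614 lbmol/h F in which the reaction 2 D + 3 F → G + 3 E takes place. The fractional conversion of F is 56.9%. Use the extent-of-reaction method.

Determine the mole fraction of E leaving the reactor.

F reacted = 0.569 × 614 = 349.4 lbmol/h; ν_F = −3, so ξ = 349.4/3 = 116.5 lbmol/h.
Outlet amounts (n = n₀ + ν ξ):
  D: 591 − 2(116.5) = 358.1
  F: 614 − 3(116.5) = 264.6
  G: 0 + 1(116.5) = 116.5
  E: 0 + 3(116.5) = 349.4
Total out = 1089 lbmol/h; y_E = 349.4 / 1089 = 0.3209.

0.321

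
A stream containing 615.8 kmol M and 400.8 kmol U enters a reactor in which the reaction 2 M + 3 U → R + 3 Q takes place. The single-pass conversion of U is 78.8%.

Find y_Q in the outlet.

U reacted = 0.788 × 400.8 = 315.8 kmol; ν_U = −3, so ξ = 315.8/3 = 105.3 kmol.
Outlet amounts (n = n₀ + ν ξ):
  M: 615.8 − 2(105.3) = 405.2
  U: 400.8 − 3(105.3) = 84.97
  R: 0 + 1(105.3) = 105.3
  Q: 0 + 3(105.3) = 315.8
Total out = 911.3 kmol; y_Q = 315.8 / 911.3 = 0.3466.

0.347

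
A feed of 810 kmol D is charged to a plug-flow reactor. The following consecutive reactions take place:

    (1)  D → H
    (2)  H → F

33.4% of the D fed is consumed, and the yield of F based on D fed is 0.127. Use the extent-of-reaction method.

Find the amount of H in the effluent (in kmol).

Conversion of D: D consumed = 1ξ₁ = 0.334 × 810 → ξ₁ = 270.5 kmol.
Yield of F: 1ξ₂ / 810 = 0.127 → ξ₂ = 102.9 kmol.
Outlet amounts (n = n₀ + Σ ν·ξ):
  D: 810 − 1(270.5) = 539.5
  H: 0 + 1(270.5) − 1(102.9) = 167.7
  F: 0 + 1(102.9) = 102.9

168 kmol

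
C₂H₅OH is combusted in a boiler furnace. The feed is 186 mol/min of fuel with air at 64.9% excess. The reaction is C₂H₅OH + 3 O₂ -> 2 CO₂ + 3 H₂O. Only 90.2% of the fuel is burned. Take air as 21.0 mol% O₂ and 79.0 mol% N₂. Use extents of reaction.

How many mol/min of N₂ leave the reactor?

Stoichiometric O₂ = 3 × 186 = 558 mol/min; O₂ fed = 558 × 1.649 = 920.1 mol/min.
N₂ fed = 920.1 × 79/21 = 3461 mol/min.
Fuel reacted = 0.902 × 186 → ξ = 167.8 mol/min.
Outlet (n = n₀ + ν ξ):
  C₂H₅OH: 186 − 1(167.8) = 18.23
  O₂: 920.1 − 3(167.8) = 416.8
  N₂: 3461 (inert)
  CO₂: 0 + 2(167.8) = 335.5
  H₂O: 0 + 3(167.8) = 503.3

3460 mol/min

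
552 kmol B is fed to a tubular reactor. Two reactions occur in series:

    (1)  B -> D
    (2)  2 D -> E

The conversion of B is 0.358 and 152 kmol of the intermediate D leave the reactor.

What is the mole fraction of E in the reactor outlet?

0.0431

Conversion of B: B consumed = 1ξ₁ = 0.358 × 552 → ξ₁ = 197.6 kmol.
D balance: n_D = 0 + 1ξ₁ − 2ξ₂ = 152 → ξ₂ = (1·197.6 − 152)/2 = 22.81 kmol.
Outlet amounts (n = n₀ + Σ ν·ξ):
  B: 552 − 1(197.6) = 354.4
  D: 0 + 1(197.6) − 2(22.81) = 152
  E: 0 + 1(22.81) = 22.81
Total out = 529.2 kmol; y_E = 22.81 / 529.2 = 0.0431.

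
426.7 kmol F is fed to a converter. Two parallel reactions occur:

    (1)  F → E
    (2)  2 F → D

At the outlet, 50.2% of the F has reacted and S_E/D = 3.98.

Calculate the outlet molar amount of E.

143 kmol

Conversion of F: F consumed = 0.502 × 426.7 = 214.2 kmol = 1ξ₁ + 2ξ₂.
Selectivity: 1ξ₁ / (1ξ₂) = 3.98 → ξ₁ = 3.98 ξ₂.
Substitute: (1·3.98 + 2) ξ₂ = 214.2 → ξ₂ = 35.82 kmol, ξ₁ = 142.6 kmol.
Outlet amounts (n = n₀ + Σ ν·ξ):
  F: 426.7 − 1(142.6) − 2(35.82) = 212.5
  E: 0 + 1(142.6) = 142.6
  D: 0 + 1(35.82) = 35.82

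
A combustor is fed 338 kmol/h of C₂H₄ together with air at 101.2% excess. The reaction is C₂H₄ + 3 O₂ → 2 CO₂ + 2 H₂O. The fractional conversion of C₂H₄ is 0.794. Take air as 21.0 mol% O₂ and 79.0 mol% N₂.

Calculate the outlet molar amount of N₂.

7670 kmol/h

Stoichiometric O₂ = 3 × 338 = 1014 kmol/h; O₂ fed = 1014 × 2.012 = 2040 kmol/h.
N₂ fed = 2040 × 79/21 = 7675 kmol/h.
Fuel reacted = 0.794 × 338 → ξ = 268.4 kmol/h.
Outlet (n = n₀ + ν ξ):
  C₂H₄: 338 − 1(268.4) = 69.63
  O₂: 2040 − 3(268.4) = 1235
  N₂: 7675 (inert)
  CO₂: 0 + 2(268.4) = 536.7
  H₂O: 0 + 2(268.4) = 536.7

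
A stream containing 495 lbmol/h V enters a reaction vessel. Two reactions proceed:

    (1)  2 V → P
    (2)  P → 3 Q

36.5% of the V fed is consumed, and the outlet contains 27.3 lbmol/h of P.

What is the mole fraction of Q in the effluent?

0.356

Conversion of V: V consumed = 2ξ₁ = 0.365 × 495 → ξ₁ = 90.34 lbmol/h.
P balance: n_P = 0 + 1ξ₁ − 1ξ₂ = 27.3 → ξ₂ = (1·90.34 − 27.3)/1 = 63.04 lbmol/h.
Outlet amounts (n = n₀ + Σ ν·ξ):
  V: 495 − 2(90.34) = 314.3
  P: 0 + 1(90.34) − 1(63.04) = 27.3
  Q: 0 + 3(63.04) = 189.1
Total out = 530.7 lbmol/h; y_Q = 189.1 / 530.7 = 0.3563.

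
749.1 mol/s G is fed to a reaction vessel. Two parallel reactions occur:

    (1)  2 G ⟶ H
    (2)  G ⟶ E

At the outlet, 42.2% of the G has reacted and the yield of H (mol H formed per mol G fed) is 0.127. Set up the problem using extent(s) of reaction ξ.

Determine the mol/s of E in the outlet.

126 mol/s

Yield of H: 1ξ₁ / 749.1 = 0.127 → ξ₁ = 95.14 mol/s.
Conversion of G: 2ξ₁ + 1ξ₂ = 0.422 × 749.1 = 316.1 → ξ₂ = 125.8 mol/s.
Outlet amounts (n = n₀ + Σ ν·ξ):
  G: 749.1 − 2(95.14) − 1(125.8) = 433
  H: 0 + 1(95.14) = 95.14
  E: 0 + 1(125.8) = 125.8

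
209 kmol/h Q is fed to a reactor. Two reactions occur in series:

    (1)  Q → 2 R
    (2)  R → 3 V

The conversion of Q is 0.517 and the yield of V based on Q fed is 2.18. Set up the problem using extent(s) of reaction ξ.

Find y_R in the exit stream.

0.103

Conversion of Q: Q consumed = 1ξ₁ = 0.517 × 209 → ξ₁ = 108.1 kmol/h.
Yield of V: 3ξ₂ / 209 = 2.18 → ξ₂ = 151.9 kmol/h.
Outlet amounts (n = n₀ + Σ ν·ξ):
  Q: 209 − 1(108.1) = 100.9
  R: 0 + 2(108.1) − 1(151.9) = 64.23
  V: 0 + 3(151.9) = 455.6
Total out = 620.8 kmol/h; y_R = 64.23 / 620.8 = 0.1035.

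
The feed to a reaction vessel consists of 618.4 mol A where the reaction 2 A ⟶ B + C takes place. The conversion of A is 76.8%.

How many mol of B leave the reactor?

237 mol

A reacted = 0.768 × 618.4 = 474.9 mol; ν_A = −2, so ξ = 474.9/2 = 237.5 mol.
Outlet amounts (n = n₀ + ν ξ):
  A: 618.4 − 2(237.5) = 143.5
  B: 0 + 1(237.5) = 237.5
  C: 0 + 1(237.5) = 237.5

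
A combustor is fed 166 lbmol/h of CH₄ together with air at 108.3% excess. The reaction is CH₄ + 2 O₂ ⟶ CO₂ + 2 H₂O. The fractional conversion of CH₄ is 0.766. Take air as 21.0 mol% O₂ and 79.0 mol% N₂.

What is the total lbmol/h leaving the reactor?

Stoichiometric O₂ = 2 × 166 = 332 lbmol/h; O₂ fed = 332 × 2.083 = 691.6 lbmol/h.
N₂ fed = 691.6 × 79/21 = 2602 lbmol/h.
Fuel reacted = 0.766 × 166 → ξ = 127.2 lbmol/h.
Outlet (n = n₀ + ν ξ):
  CH₄: 166 − 1(127.2) = 38.84
  O₂: 691.6 − 2(127.2) = 437.2
  N₂: 2602 (inert)
  CO₂: 0 + 1(127.2) = 127.2
  H₂O: 0 + 2(127.2) = 254.3
Total out = 38.84 + 437.2 + 2602 + 127.2 + 254.3 = 3459 lbmol/h.

3460 lbmol/h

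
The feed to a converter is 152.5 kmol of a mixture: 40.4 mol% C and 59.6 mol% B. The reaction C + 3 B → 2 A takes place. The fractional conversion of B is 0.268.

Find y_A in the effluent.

0.119

B reacted = 0.268 × 90.89 = 24.36 kmol; ν_B = −3, so ξ = 24.36/3 = 8.12 kmol.
Outlet amounts (n = n₀ + ν ξ):
  C: 61.61 − 1(8.12) = 53.49
  B: 90.89 − 3(8.12) = 66.53
  A: 0 + 2(8.12) = 16.24
Total out = 136.3 kmol; y_A = 16.24 / 136.3 = 0.1192.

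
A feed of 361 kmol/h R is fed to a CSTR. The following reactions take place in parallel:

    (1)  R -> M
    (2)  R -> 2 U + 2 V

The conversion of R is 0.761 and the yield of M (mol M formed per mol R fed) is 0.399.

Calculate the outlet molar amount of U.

Yield of M: 1ξ₁ / 361 = 0.399 → ξ₁ = 144 kmol/h.
Conversion of R: 1ξ₁ + 1ξ₂ = 0.761 × 361 = 274.7 → ξ₂ = 130.7 kmol/h.
Outlet amounts (n = n₀ + Σ ν·ξ):
  R: 361 − 1(144) − 1(130.7) = 86.28
  M: 0 + 1(144) = 144
  U: 0 + 2(130.7) = 261.4
  V: 0 + 2(130.7) = 261.4

261 kmol/h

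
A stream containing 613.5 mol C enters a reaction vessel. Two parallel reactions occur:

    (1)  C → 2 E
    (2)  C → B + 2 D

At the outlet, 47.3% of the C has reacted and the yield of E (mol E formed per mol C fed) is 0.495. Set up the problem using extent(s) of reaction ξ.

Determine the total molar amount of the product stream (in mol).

1040 mol

Yield of E: 2ξ₁ / 613.5 = 0.495 → ξ₁ = 151.8 mol.
Conversion of C: 1ξ₁ + 1ξ₂ = 0.473 × 613.5 = 290.2 → ξ₂ = 138.3 mol.
Outlet amounts (n = n₀ + Σ ν·ξ):
  C: 613.5 − 1(151.8) − 1(138.3) = 323.3
  E: 0 + 2(151.8) = 303.7
  B: 0 + 1(138.3) = 138.3
  D: 0 + 2(138.3) = 276.7
Total out = 323.3 + 303.7 + 138.3 + 276.7 = 1042 mol.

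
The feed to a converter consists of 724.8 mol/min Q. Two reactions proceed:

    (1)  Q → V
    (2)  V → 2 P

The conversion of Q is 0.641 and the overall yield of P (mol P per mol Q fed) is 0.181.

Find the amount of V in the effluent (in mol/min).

399 mol/min

Conversion of Q: Q consumed = 1ξ₁ = 0.641 × 724.8 → ξ₁ = 464.6 mol/min.
Yield of P: 2ξ₂ / 724.8 = 0.181 → ξ₂ = 65.59 mol/min.
Outlet amounts (n = n₀ + Σ ν·ξ):
  Q: 724.8 − 1(464.6) = 260.2
  V: 0 + 1(464.6) − 1(65.59) = 399
  P: 0 + 2(65.59) = 131.2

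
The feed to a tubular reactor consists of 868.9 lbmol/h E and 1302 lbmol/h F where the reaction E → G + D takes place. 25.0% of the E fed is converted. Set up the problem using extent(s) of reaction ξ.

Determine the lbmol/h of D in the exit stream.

217 lbmol/h

E reacted = 0.25 × 868.9 = 217.2 lbmol/h; ν_E = −1, so ξ = 217.2/1 = 217.2 lbmol/h.
Outlet amounts (n = n₀ + ν ξ):
  E: 868.9 − 1(217.2) = 651.7
  G: 0 + 1(217.2) = 217.2
  D: 0 + 1(217.2) = 217.2
  F: 1302 (inert)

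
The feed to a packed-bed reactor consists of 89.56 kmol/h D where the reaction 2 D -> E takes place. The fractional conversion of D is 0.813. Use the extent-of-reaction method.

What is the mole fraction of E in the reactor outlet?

D reacted = 0.813 × 89.56 = 72.81 kmol/h; ν_D = −2, so ξ = 72.81/2 = 36.41 kmol/h.
Outlet amounts (n = n₀ + ν ξ):
  D: 89.56 − 2(36.41) = 16.75
  E: 0 + 1(36.41) = 36.41
Total out = 53.15 kmol/h; y_E = 36.41 / 53.15 = 0.6849.

0.685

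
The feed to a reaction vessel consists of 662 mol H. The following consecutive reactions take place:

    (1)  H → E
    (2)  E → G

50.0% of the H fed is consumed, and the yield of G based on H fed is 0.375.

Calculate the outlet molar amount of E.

Conversion of H: H consumed = 1ξ₁ = 0.5 × 662 → ξ₁ = 331 mol.
Yield of G: 1ξ₂ / 662 = 0.375 → ξ₂ = 248.2 mol.
Outlet amounts (n = n₀ + Σ ν·ξ):
  H: 662 − 1(331) = 331
  E: 0 + 1(331) − 1(248.2) = 82.75
  G: 0 + 1(248.2) = 248.2

82.8 mol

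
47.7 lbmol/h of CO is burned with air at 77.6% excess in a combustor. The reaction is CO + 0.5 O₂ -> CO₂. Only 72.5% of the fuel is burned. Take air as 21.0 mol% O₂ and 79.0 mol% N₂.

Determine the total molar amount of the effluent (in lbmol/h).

232 lbmol/h

Stoichiometric O₂ = 0.5 × 47.7 = 23.85 lbmol/h; O₂ fed = 23.85 × 1.776 = 42.36 lbmol/h.
N₂ fed = 42.36 × 79/21 = 159.3 lbmol/h.
Fuel reacted = 0.725 × 47.7 → ξ = 34.58 lbmol/h.
Outlet (n = n₀ + ν ξ):
  CO: 47.7 − 1(34.58) = 13.12
  O₂: 42.36 − 0.5(34.58) = 25.07
  N₂: 159.3 (inert)
  CO₂: 0 + 1(34.58) = 34.58
Total out = 13.12 + 25.07 + 159.3 + 34.58 = 232.1 lbmol/h.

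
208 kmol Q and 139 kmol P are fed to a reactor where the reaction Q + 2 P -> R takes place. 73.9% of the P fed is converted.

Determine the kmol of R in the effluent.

51.4 kmol

P reacted = 0.739 × 139 = 102.7 kmol; ν_P = −2, so ξ = 102.7/2 = 51.36 kmol.
Outlet amounts (n = n₀ + ν ξ):
  Q: 208 − 1(51.36) = 156.6
  P: 139 − 2(51.36) = 36.28
  R: 0 + 1(51.36) = 51.36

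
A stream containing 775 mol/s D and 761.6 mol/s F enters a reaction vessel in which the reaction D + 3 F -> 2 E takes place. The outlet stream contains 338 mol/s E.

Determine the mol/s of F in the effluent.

For E: n = n₀ + 2ξ → 338 = 0 + 2ξ, giving ξ = 169 mol/s.
Outlet amounts (n = n₀ + ν ξ):
  D: 775 − 1(169) = 606
  F: 761.6 − 3(169) = 254.6
  E: 0 + 2(169) = 338

255 mol/s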